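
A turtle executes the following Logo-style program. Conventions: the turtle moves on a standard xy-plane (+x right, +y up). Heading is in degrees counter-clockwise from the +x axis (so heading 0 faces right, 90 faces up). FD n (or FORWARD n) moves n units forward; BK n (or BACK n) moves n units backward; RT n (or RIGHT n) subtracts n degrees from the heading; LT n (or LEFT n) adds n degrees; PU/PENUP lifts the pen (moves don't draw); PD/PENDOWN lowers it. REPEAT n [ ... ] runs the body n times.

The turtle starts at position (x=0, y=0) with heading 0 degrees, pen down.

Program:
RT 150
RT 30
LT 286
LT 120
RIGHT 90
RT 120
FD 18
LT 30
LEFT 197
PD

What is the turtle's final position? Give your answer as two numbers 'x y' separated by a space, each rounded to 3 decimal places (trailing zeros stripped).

Answer: 17.303 4.961

Derivation:
Executing turtle program step by step:
Start: pos=(0,0), heading=0, pen down
RT 150: heading 0 -> 210
RT 30: heading 210 -> 180
LT 286: heading 180 -> 106
LT 120: heading 106 -> 226
RT 90: heading 226 -> 136
RT 120: heading 136 -> 16
FD 18: (0,0) -> (17.303,4.961) [heading=16, draw]
LT 30: heading 16 -> 46
LT 197: heading 46 -> 243
PD: pen down
Final: pos=(17.303,4.961), heading=243, 1 segment(s) drawn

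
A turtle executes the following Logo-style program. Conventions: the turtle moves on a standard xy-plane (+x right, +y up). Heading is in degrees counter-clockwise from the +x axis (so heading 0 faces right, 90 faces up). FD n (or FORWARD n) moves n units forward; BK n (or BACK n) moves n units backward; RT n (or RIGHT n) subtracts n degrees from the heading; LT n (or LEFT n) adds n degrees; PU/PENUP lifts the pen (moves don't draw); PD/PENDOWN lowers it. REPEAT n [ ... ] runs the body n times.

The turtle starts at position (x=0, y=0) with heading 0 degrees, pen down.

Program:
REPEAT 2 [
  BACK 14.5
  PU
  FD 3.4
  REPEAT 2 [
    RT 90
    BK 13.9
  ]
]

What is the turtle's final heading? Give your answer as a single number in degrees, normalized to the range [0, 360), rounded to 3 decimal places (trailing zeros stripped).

Executing turtle program step by step:
Start: pos=(0,0), heading=0, pen down
REPEAT 2 [
  -- iteration 1/2 --
  BK 14.5: (0,0) -> (-14.5,0) [heading=0, draw]
  PU: pen up
  FD 3.4: (-14.5,0) -> (-11.1,0) [heading=0, move]
  REPEAT 2 [
    -- iteration 1/2 --
    RT 90: heading 0 -> 270
    BK 13.9: (-11.1,0) -> (-11.1,13.9) [heading=270, move]
    -- iteration 2/2 --
    RT 90: heading 270 -> 180
    BK 13.9: (-11.1,13.9) -> (2.8,13.9) [heading=180, move]
  ]
  -- iteration 2/2 --
  BK 14.5: (2.8,13.9) -> (17.3,13.9) [heading=180, move]
  PU: pen up
  FD 3.4: (17.3,13.9) -> (13.9,13.9) [heading=180, move]
  REPEAT 2 [
    -- iteration 1/2 --
    RT 90: heading 180 -> 90
    BK 13.9: (13.9,13.9) -> (13.9,0) [heading=90, move]
    -- iteration 2/2 --
    RT 90: heading 90 -> 0
    BK 13.9: (13.9,0) -> (0,0) [heading=0, move]
  ]
]
Final: pos=(0,0), heading=0, 1 segment(s) drawn

Answer: 0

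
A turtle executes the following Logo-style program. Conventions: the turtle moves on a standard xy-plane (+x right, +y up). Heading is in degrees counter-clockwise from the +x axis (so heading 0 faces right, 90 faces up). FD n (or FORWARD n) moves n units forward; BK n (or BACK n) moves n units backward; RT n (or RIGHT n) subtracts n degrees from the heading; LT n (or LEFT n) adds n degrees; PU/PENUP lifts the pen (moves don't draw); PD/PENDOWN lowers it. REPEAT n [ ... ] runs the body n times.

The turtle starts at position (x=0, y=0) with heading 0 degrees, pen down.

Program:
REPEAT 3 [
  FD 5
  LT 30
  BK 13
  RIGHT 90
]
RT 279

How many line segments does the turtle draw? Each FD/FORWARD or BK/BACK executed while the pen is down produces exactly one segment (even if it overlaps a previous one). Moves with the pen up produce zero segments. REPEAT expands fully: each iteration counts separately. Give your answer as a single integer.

Executing turtle program step by step:
Start: pos=(0,0), heading=0, pen down
REPEAT 3 [
  -- iteration 1/3 --
  FD 5: (0,0) -> (5,0) [heading=0, draw]
  LT 30: heading 0 -> 30
  BK 13: (5,0) -> (-6.258,-6.5) [heading=30, draw]
  RT 90: heading 30 -> 300
  -- iteration 2/3 --
  FD 5: (-6.258,-6.5) -> (-3.758,-10.83) [heading=300, draw]
  LT 30: heading 300 -> 330
  BK 13: (-3.758,-10.83) -> (-15.017,-4.33) [heading=330, draw]
  RT 90: heading 330 -> 240
  -- iteration 3/3 --
  FD 5: (-15.017,-4.33) -> (-17.517,-8.66) [heading=240, draw]
  LT 30: heading 240 -> 270
  BK 13: (-17.517,-8.66) -> (-17.517,4.34) [heading=270, draw]
  RT 90: heading 270 -> 180
]
RT 279: heading 180 -> 261
Final: pos=(-17.517,4.34), heading=261, 6 segment(s) drawn
Segments drawn: 6

Answer: 6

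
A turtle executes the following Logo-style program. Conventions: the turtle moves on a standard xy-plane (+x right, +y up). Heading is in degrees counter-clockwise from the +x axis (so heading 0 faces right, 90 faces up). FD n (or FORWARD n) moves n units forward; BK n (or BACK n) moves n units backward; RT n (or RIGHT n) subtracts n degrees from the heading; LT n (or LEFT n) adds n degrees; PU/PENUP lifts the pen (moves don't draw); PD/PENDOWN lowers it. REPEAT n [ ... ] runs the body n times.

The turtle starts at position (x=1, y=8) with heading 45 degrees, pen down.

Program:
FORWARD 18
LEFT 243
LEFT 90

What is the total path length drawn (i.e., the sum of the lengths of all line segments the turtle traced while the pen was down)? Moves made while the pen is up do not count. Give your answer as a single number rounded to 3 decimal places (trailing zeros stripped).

Executing turtle program step by step:
Start: pos=(1,8), heading=45, pen down
FD 18: (1,8) -> (13.728,20.728) [heading=45, draw]
LT 243: heading 45 -> 288
LT 90: heading 288 -> 18
Final: pos=(13.728,20.728), heading=18, 1 segment(s) drawn

Segment lengths:
  seg 1: (1,8) -> (13.728,20.728), length = 18
Total = 18

Answer: 18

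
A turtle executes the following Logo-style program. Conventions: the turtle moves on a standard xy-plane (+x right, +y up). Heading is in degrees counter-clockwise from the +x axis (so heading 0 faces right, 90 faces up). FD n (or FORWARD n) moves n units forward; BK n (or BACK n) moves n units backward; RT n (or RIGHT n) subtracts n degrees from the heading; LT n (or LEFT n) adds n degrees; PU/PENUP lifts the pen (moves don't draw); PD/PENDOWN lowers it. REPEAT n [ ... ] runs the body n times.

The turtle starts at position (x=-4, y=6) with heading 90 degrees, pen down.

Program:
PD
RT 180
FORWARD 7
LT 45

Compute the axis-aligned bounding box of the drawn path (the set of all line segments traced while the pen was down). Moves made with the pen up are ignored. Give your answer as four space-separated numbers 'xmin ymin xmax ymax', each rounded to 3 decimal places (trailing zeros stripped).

Answer: -4 -1 -4 6

Derivation:
Executing turtle program step by step:
Start: pos=(-4,6), heading=90, pen down
PD: pen down
RT 180: heading 90 -> 270
FD 7: (-4,6) -> (-4,-1) [heading=270, draw]
LT 45: heading 270 -> 315
Final: pos=(-4,-1), heading=315, 1 segment(s) drawn

Segment endpoints: x in {-4, -4}, y in {-1, 6}
xmin=-4, ymin=-1, xmax=-4, ymax=6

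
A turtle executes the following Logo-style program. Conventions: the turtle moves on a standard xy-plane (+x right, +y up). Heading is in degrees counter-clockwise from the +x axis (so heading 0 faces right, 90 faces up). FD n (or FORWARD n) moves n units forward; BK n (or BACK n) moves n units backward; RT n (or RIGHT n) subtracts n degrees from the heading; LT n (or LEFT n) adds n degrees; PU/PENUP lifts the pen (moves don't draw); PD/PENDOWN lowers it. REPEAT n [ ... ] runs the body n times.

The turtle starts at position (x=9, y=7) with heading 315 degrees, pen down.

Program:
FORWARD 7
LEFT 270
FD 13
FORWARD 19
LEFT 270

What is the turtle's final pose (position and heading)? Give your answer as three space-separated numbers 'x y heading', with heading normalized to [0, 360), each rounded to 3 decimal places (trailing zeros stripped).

Answer: -8.678 -20.577 135

Derivation:
Executing turtle program step by step:
Start: pos=(9,7), heading=315, pen down
FD 7: (9,7) -> (13.95,2.05) [heading=315, draw]
LT 270: heading 315 -> 225
FD 13: (13.95,2.05) -> (4.757,-7.142) [heading=225, draw]
FD 19: (4.757,-7.142) -> (-8.678,-20.577) [heading=225, draw]
LT 270: heading 225 -> 135
Final: pos=(-8.678,-20.577), heading=135, 3 segment(s) drawn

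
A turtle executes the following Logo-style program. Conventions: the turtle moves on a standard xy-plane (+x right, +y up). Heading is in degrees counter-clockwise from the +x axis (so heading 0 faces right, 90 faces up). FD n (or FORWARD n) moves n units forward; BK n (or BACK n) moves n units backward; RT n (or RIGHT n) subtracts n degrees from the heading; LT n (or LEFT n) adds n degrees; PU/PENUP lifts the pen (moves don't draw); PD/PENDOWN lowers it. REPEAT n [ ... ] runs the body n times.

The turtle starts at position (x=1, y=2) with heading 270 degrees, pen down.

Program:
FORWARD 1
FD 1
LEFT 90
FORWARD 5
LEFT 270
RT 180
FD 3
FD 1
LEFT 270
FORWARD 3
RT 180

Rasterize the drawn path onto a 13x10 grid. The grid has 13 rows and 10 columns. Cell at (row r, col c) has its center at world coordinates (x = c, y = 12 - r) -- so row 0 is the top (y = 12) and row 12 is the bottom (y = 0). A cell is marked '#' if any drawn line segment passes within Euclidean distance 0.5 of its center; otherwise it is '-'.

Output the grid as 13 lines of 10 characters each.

Answer: ----------
----------
----------
----------
----------
----------
----------
----------
------####
------#---
-#----#---
-#----#---
-######---

Derivation:
Segment 0: (1,2) -> (1,1)
Segment 1: (1,1) -> (1,0)
Segment 2: (1,0) -> (6,-0)
Segment 3: (6,-0) -> (6,3)
Segment 4: (6,3) -> (6,4)
Segment 5: (6,4) -> (9,4)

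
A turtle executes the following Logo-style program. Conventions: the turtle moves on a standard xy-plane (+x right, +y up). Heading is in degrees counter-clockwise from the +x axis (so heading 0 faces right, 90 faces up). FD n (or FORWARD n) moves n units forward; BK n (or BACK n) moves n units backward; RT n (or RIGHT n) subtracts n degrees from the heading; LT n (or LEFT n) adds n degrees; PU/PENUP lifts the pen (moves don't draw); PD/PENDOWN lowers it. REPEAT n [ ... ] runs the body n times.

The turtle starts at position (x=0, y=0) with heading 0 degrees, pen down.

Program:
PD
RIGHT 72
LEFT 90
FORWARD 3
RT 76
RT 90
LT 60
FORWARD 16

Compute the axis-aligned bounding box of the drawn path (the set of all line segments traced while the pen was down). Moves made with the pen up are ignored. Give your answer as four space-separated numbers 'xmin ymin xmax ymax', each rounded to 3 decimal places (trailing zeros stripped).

Answer: 0 -15.063 3.412 0.927

Derivation:
Executing turtle program step by step:
Start: pos=(0,0), heading=0, pen down
PD: pen down
RT 72: heading 0 -> 288
LT 90: heading 288 -> 18
FD 3: (0,0) -> (2.853,0.927) [heading=18, draw]
RT 76: heading 18 -> 302
RT 90: heading 302 -> 212
LT 60: heading 212 -> 272
FD 16: (2.853,0.927) -> (3.412,-15.063) [heading=272, draw]
Final: pos=(3.412,-15.063), heading=272, 2 segment(s) drawn

Segment endpoints: x in {0, 2.853, 3.412}, y in {-15.063, 0, 0.927}
xmin=0, ymin=-15.063, xmax=3.412, ymax=0.927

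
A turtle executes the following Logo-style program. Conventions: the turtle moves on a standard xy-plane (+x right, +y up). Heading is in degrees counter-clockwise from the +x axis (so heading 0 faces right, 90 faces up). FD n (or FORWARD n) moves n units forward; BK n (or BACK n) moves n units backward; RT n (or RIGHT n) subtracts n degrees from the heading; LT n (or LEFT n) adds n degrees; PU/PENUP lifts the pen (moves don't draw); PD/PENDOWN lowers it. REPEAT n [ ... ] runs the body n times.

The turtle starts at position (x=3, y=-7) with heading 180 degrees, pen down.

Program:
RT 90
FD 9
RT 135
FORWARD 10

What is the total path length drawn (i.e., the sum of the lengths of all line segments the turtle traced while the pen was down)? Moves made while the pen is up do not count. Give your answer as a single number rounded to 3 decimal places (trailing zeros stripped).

Executing turtle program step by step:
Start: pos=(3,-7), heading=180, pen down
RT 90: heading 180 -> 90
FD 9: (3,-7) -> (3,2) [heading=90, draw]
RT 135: heading 90 -> 315
FD 10: (3,2) -> (10.071,-5.071) [heading=315, draw]
Final: pos=(10.071,-5.071), heading=315, 2 segment(s) drawn

Segment lengths:
  seg 1: (3,-7) -> (3,2), length = 9
  seg 2: (3,2) -> (10.071,-5.071), length = 10
Total = 19

Answer: 19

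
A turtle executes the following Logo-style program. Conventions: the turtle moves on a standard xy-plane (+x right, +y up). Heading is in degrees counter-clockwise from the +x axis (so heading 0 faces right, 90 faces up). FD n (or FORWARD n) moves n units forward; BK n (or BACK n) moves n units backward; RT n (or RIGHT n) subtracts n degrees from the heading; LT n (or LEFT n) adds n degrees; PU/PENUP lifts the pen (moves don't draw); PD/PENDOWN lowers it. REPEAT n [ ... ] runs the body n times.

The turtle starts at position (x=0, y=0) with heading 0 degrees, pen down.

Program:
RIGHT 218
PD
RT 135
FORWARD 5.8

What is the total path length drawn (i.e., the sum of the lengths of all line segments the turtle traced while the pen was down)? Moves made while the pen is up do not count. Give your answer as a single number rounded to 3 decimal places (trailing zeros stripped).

Answer: 5.8

Derivation:
Executing turtle program step by step:
Start: pos=(0,0), heading=0, pen down
RT 218: heading 0 -> 142
PD: pen down
RT 135: heading 142 -> 7
FD 5.8: (0,0) -> (5.757,0.707) [heading=7, draw]
Final: pos=(5.757,0.707), heading=7, 1 segment(s) drawn

Segment lengths:
  seg 1: (0,0) -> (5.757,0.707), length = 5.8
Total = 5.8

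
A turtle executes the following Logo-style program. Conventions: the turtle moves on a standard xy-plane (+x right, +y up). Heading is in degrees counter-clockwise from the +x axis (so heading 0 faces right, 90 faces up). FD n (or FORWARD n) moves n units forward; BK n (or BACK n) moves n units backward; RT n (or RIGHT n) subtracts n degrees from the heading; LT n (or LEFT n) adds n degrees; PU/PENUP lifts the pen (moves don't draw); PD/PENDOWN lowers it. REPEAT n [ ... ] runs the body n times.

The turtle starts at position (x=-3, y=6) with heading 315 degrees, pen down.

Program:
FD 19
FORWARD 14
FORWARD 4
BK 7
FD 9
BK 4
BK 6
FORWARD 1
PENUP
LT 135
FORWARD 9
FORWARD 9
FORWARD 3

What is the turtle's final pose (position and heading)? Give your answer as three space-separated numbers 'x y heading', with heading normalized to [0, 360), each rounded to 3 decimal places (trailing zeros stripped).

Answer: 18.213 5.787 90

Derivation:
Executing turtle program step by step:
Start: pos=(-3,6), heading=315, pen down
FD 19: (-3,6) -> (10.435,-7.435) [heading=315, draw]
FD 14: (10.435,-7.435) -> (20.335,-17.335) [heading=315, draw]
FD 4: (20.335,-17.335) -> (23.163,-20.163) [heading=315, draw]
BK 7: (23.163,-20.163) -> (18.213,-15.213) [heading=315, draw]
FD 9: (18.213,-15.213) -> (24.577,-21.577) [heading=315, draw]
BK 4: (24.577,-21.577) -> (21.749,-18.749) [heading=315, draw]
BK 6: (21.749,-18.749) -> (17.506,-14.506) [heading=315, draw]
FD 1: (17.506,-14.506) -> (18.213,-15.213) [heading=315, draw]
PU: pen up
LT 135: heading 315 -> 90
FD 9: (18.213,-15.213) -> (18.213,-6.213) [heading=90, move]
FD 9: (18.213,-6.213) -> (18.213,2.787) [heading=90, move]
FD 3: (18.213,2.787) -> (18.213,5.787) [heading=90, move]
Final: pos=(18.213,5.787), heading=90, 8 segment(s) drawn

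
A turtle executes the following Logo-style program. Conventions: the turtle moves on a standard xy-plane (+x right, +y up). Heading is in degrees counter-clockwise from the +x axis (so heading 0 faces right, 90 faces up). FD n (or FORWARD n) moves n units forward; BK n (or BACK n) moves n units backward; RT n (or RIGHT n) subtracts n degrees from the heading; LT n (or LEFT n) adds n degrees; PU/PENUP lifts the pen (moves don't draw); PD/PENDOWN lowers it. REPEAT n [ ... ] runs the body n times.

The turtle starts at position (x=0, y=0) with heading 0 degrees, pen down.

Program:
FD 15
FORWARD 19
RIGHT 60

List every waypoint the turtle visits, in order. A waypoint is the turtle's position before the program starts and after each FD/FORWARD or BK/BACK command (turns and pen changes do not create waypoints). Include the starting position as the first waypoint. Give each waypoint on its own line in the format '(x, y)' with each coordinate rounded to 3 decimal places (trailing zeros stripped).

Answer: (0, 0)
(15, 0)
(34, 0)

Derivation:
Executing turtle program step by step:
Start: pos=(0,0), heading=0, pen down
FD 15: (0,0) -> (15,0) [heading=0, draw]
FD 19: (15,0) -> (34,0) [heading=0, draw]
RT 60: heading 0 -> 300
Final: pos=(34,0), heading=300, 2 segment(s) drawn
Waypoints (3 total):
(0, 0)
(15, 0)
(34, 0)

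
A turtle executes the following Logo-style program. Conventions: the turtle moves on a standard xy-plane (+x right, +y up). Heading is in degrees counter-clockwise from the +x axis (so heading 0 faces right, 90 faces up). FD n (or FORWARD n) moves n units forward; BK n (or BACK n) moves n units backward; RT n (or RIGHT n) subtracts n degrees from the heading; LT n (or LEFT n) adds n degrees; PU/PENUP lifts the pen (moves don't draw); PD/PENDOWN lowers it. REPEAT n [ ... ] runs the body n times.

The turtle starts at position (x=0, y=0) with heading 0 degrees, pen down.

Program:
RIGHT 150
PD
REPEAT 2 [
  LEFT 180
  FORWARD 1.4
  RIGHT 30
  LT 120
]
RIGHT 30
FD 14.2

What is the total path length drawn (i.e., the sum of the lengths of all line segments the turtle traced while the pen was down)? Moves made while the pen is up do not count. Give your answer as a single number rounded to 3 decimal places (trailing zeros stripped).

Executing turtle program step by step:
Start: pos=(0,0), heading=0, pen down
RT 150: heading 0 -> 210
PD: pen down
REPEAT 2 [
  -- iteration 1/2 --
  LT 180: heading 210 -> 30
  FD 1.4: (0,0) -> (1.212,0.7) [heading=30, draw]
  RT 30: heading 30 -> 0
  LT 120: heading 0 -> 120
  -- iteration 2/2 --
  LT 180: heading 120 -> 300
  FD 1.4: (1.212,0.7) -> (1.912,-0.512) [heading=300, draw]
  RT 30: heading 300 -> 270
  LT 120: heading 270 -> 30
]
RT 30: heading 30 -> 0
FD 14.2: (1.912,-0.512) -> (16.112,-0.512) [heading=0, draw]
Final: pos=(16.112,-0.512), heading=0, 3 segment(s) drawn

Segment lengths:
  seg 1: (0,0) -> (1.212,0.7), length = 1.4
  seg 2: (1.212,0.7) -> (1.912,-0.512), length = 1.4
  seg 3: (1.912,-0.512) -> (16.112,-0.512), length = 14.2
Total = 17

Answer: 17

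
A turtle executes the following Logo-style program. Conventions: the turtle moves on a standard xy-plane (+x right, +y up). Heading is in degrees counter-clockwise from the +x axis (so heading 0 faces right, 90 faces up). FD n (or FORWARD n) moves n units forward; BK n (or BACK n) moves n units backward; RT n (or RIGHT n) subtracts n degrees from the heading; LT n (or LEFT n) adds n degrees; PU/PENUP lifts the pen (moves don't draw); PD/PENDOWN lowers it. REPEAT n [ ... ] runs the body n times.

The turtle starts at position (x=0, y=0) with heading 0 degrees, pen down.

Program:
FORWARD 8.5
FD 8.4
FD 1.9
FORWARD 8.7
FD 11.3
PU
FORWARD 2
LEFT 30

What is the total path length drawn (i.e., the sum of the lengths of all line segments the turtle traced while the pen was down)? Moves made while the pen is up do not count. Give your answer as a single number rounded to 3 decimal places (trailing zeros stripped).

Answer: 38.8

Derivation:
Executing turtle program step by step:
Start: pos=(0,0), heading=0, pen down
FD 8.5: (0,0) -> (8.5,0) [heading=0, draw]
FD 8.4: (8.5,0) -> (16.9,0) [heading=0, draw]
FD 1.9: (16.9,0) -> (18.8,0) [heading=0, draw]
FD 8.7: (18.8,0) -> (27.5,0) [heading=0, draw]
FD 11.3: (27.5,0) -> (38.8,0) [heading=0, draw]
PU: pen up
FD 2: (38.8,0) -> (40.8,0) [heading=0, move]
LT 30: heading 0 -> 30
Final: pos=(40.8,0), heading=30, 5 segment(s) drawn

Segment lengths:
  seg 1: (0,0) -> (8.5,0), length = 8.5
  seg 2: (8.5,0) -> (16.9,0), length = 8.4
  seg 3: (16.9,0) -> (18.8,0), length = 1.9
  seg 4: (18.8,0) -> (27.5,0), length = 8.7
  seg 5: (27.5,0) -> (38.8,0), length = 11.3
Total = 38.8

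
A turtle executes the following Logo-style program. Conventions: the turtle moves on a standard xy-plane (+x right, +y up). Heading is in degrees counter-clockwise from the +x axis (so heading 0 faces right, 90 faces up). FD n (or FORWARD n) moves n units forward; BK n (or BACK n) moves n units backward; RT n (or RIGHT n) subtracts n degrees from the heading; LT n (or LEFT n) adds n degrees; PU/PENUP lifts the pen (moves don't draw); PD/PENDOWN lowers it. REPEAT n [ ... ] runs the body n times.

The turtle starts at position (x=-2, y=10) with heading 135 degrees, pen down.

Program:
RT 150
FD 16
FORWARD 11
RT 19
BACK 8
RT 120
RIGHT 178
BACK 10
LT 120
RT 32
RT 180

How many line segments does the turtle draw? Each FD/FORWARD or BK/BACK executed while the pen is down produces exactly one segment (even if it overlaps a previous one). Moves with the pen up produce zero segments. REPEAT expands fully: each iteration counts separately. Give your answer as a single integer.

Answer: 4

Derivation:
Executing turtle program step by step:
Start: pos=(-2,10), heading=135, pen down
RT 150: heading 135 -> 345
FD 16: (-2,10) -> (13.455,5.859) [heading=345, draw]
FD 11: (13.455,5.859) -> (24.08,3.012) [heading=345, draw]
RT 19: heading 345 -> 326
BK 8: (24.08,3.012) -> (17.448,7.485) [heading=326, draw]
RT 120: heading 326 -> 206
RT 178: heading 206 -> 28
BK 10: (17.448,7.485) -> (8.618,2.791) [heading=28, draw]
LT 120: heading 28 -> 148
RT 32: heading 148 -> 116
RT 180: heading 116 -> 296
Final: pos=(8.618,2.791), heading=296, 4 segment(s) drawn
Segments drawn: 4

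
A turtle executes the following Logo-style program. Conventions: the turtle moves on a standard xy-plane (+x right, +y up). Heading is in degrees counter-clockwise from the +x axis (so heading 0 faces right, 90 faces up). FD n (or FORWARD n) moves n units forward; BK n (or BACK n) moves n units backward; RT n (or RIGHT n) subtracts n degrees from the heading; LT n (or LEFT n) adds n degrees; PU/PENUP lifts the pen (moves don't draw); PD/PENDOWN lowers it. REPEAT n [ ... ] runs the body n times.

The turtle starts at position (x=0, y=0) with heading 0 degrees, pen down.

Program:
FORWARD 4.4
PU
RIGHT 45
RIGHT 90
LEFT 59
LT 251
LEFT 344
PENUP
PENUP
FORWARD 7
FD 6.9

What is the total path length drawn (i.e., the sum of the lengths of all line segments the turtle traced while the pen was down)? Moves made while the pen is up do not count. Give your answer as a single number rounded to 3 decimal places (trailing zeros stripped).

Executing turtle program step by step:
Start: pos=(0,0), heading=0, pen down
FD 4.4: (0,0) -> (4.4,0) [heading=0, draw]
PU: pen up
RT 45: heading 0 -> 315
RT 90: heading 315 -> 225
LT 59: heading 225 -> 284
LT 251: heading 284 -> 175
LT 344: heading 175 -> 159
PU: pen up
PU: pen up
FD 7: (4.4,0) -> (-2.135,2.509) [heading=159, move]
FD 6.9: (-2.135,2.509) -> (-8.577,4.981) [heading=159, move]
Final: pos=(-8.577,4.981), heading=159, 1 segment(s) drawn

Segment lengths:
  seg 1: (0,0) -> (4.4,0), length = 4.4
Total = 4.4

Answer: 4.4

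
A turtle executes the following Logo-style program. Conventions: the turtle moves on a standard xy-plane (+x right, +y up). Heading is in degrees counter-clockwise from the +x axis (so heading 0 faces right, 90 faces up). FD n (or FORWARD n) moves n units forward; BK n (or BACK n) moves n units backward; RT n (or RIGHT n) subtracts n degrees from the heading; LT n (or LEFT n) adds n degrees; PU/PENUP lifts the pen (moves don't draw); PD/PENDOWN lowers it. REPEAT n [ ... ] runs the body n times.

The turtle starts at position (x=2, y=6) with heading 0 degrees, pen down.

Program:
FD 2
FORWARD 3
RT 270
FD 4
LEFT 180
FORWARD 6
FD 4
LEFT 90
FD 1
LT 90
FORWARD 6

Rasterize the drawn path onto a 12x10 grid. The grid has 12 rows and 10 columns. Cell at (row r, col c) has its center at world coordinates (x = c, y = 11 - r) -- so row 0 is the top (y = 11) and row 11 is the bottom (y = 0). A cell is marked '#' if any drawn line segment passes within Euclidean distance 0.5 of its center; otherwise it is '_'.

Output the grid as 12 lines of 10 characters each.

Segment 0: (2,6) -> (4,6)
Segment 1: (4,6) -> (7,6)
Segment 2: (7,6) -> (7,10)
Segment 3: (7,10) -> (7,4)
Segment 4: (7,4) -> (7,0)
Segment 5: (7,0) -> (8,0)
Segment 6: (8,0) -> (8,6)

Answer: __________
_______#__
_______#__
_______#__
_______#__
__#######_
_______##_
_______##_
_______##_
_______##_
_______##_
_______##_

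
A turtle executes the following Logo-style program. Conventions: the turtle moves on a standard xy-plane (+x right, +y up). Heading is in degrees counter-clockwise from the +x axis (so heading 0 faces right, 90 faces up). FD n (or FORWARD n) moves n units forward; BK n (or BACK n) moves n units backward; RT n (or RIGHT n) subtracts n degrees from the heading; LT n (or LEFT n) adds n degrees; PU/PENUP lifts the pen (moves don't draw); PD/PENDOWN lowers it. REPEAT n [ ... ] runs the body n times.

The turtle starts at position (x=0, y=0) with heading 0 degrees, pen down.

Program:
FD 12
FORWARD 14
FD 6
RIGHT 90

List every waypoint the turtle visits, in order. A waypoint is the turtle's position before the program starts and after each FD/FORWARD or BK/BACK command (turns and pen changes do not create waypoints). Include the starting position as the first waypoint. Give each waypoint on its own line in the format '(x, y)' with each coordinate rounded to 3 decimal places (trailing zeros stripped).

Answer: (0, 0)
(12, 0)
(26, 0)
(32, 0)

Derivation:
Executing turtle program step by step:
Start: pos=(0,0), heading=0, pen down
FD 12: (0,0) -> (12,0) [heading=0, draw]
FD 14: (12,0) -> (26,0) [heading=0, draw]
FD 6: (26,0) -> (32,0) [heading=0, draw]
RT 90: heading 0 -> 270
Final: pos=(32,0), heading=270, 3 segment(s) drawn
Waypoints (4 total):
(0, 0)
(12, 0)
(26, 0)
(32, 0)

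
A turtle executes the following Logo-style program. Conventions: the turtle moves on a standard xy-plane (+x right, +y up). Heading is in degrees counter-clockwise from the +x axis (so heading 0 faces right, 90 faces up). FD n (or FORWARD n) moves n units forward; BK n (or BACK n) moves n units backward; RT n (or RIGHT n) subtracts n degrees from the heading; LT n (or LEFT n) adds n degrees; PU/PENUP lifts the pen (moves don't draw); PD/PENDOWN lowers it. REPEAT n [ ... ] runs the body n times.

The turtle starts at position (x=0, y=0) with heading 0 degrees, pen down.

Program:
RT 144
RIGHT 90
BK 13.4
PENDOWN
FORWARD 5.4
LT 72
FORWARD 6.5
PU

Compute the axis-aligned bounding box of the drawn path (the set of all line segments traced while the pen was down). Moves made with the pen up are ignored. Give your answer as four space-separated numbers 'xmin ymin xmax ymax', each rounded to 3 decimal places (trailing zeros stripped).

Executing turtle program step by step:
Start: pos=(0,0), heading=0, pen down
RT 144: heading 0 -> 216
RT 90: heading 216 -> 126
BK 13.4: (0,0) -> (7.876,-10.841) [heading=126, draw]
PD: pen down
FD 5.4: (7.876,-10.841) -> (4.702,-6.472) [heading=126, draw]
LT 72: heading 126 -> 198
FD 6.5: (4.702,-6.472) -> (-1.48,-8.481) [heading=198, draw]
PU: pen up
Final: pos=(-1.48,-8.481), heading=198, 3 segment(s) drawn

Segment endpoints: x in {-1.48, 0, 4.702, 7.876}, y in {-10.841, -8.481, -6.472, 0}
xmin=-1.48, ymin=-10.841, xmax=7.876, ymax=0

Answer: -1.48 -10.841 7.876 0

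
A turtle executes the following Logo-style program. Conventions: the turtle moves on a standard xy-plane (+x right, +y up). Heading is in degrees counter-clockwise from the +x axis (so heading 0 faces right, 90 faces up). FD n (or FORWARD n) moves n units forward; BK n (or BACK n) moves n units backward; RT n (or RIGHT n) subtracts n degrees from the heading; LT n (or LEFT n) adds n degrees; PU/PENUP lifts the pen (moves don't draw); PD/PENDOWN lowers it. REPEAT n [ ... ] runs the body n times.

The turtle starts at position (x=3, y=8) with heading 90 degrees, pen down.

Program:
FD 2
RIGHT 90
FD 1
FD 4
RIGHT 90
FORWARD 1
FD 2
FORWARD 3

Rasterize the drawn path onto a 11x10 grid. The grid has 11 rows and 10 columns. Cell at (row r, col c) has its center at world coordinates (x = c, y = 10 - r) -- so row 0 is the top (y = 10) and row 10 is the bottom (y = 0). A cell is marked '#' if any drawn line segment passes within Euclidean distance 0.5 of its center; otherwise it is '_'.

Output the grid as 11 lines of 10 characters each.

Answer: ___######_
___#____#_
___#____#_
________#_
________#_
________#_
________#_
__________
__________
__________
__________

Derivation:
Segment 0: (3,8) -> (3,10)
Segment 1: (3,10) -> (4,10)
Segment 2: (4,10) -> (8,10)
Segment 3: (8,10) -> (8,9)
Segment 4: (8,9) -> (8,7)
Segment 5: (8,7) -> (8,4)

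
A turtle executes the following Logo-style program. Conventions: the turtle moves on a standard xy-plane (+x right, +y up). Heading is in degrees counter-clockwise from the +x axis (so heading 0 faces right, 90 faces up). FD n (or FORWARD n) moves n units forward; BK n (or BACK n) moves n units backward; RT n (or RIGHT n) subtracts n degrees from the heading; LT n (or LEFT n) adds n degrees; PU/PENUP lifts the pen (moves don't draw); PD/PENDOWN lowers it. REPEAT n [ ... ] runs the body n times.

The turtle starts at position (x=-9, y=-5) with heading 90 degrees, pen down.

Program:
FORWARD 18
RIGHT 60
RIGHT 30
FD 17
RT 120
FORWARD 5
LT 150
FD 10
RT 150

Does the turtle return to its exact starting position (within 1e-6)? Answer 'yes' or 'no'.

Executing turtle program step by step:
Start: pos=(-9,-5), heading=90, pen down
FD 18: (-9,-5) -> (-9,13) [heading=90, draw]
RT 60: heading 90 -> 30
RT 30: heading 30 -> 0
FD 17: (-9,13) -> (8,13) [heading=0, draw]
RT 120: heading 0 -> 240
FD 5: (8,13) -> (5.5,8.67) [heading=240, draw]
LT 150: heading 240 -> 30
FD 10: (5.5,8.67) -> (14.16,13.67) [heading=30, draw]
RT 150: heading 30 -> 240
Final: pos=(14.16,13.67), heading=240, 4 segment(s) drawn

Start position: (-9, -5)
Final position: (14.16, 13.67)
Distance = 29.748; >= 1e-6 -> NOT closed

Answer: no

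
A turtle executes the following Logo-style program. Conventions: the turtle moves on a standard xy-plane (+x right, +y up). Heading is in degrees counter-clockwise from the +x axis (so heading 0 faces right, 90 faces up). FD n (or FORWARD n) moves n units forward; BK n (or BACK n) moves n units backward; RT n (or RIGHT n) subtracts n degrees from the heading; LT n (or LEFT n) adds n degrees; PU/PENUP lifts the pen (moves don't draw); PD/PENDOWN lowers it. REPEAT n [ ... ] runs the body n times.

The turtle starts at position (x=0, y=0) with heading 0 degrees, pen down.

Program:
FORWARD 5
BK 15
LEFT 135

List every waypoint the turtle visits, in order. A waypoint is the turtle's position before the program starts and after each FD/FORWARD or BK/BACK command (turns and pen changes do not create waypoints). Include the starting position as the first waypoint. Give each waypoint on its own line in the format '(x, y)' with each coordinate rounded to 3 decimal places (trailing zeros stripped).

Executing turtle program step by step:
Start: pos=(0,0), heading=0, pen down
FD 5: (0,0) -> (5,0) [heading=0, draw]
BK 15: (5,0) -> (-10,0) [heading=0, draw]
LT 135: heading 0 -> 135
Final: pos=(-10,0), heading=135, 2 segment(s) drawn
Waypoints (3 total):
(0, 0)
(5, 0)
(-10, 0)

Answer: (0, 0)
(5, 0)
(-10, 0)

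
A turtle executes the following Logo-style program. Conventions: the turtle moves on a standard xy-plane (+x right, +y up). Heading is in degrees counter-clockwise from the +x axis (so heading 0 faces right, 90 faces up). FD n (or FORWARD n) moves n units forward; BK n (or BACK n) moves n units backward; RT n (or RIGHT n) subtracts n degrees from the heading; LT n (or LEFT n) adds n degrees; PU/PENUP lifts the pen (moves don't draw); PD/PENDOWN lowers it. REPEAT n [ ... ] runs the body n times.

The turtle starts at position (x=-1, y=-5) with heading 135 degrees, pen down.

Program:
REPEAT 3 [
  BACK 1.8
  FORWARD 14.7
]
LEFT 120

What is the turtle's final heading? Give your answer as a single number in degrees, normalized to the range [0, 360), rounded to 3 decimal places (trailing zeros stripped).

Executing turtle program step by step:
Start: pos=(-1,-5), heading=135, pen down
REPEAT 3 [
  -- iteration 1/3 --
  BK 1.8: (-1,-5) -> (0.273,-6.273) [heading=135, draw]
  FD 14.7: (0.273,-6.273) -> (-10.122,4.122) [heading=135, draw]
  -- iteration 2/3 --
  BK 1.8: (-10.122,4.122) -> (-8.849,2.849) [heading=135, draw]
  FD 14.7: (-8.849,2.849) -> (-19.243,13.243) [heading=135, draw]
  -- iteration 3/3 --
  BK 1.8: (-19.243,13.243) -> (-17.971,11.971) [heading=135, draw]
  FD 14.7: (-17.971,11.971) -> (-28.365,22.365) [heading=135, draw]
]
LT 120: heading 135 -> 255
Final: pos=(-28.365,22.365), heading=255, 6 segment(s) drawn

Answer: 255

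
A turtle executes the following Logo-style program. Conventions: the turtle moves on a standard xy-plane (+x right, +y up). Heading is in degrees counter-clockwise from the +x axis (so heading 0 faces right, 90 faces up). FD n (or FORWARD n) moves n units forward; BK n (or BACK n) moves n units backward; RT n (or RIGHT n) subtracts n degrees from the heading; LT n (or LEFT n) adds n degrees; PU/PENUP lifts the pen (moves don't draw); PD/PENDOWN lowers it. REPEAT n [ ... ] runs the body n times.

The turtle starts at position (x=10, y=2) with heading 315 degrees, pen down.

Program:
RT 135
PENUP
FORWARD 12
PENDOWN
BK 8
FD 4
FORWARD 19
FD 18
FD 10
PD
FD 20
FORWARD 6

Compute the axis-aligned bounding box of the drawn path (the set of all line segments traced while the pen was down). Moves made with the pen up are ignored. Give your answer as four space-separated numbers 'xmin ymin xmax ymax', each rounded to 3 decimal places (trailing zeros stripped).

Executing turtle program step by step:
Start: pos=(10,2), heading=315, pen down
RT 135: heading 315 -> 180
PU: pen up
FD 12: (10,2) -> (-2,2) [heading=180, move]
PD: pen down
BK 8: (-2,2) -> (6,2) [heading=180, draw]
FD 4: (6,2) -> (2,2) [heading=180, draw]
FD 19: (2,2) -> (-17,2) [heading=180, draw]
FD 18: (-17,2) -> (-35,2) [heading=180, draw]
FD 10: (-35,2) -> (-45,2) [heading=180, draw]
PD: pen down
FD 20: (-45,2) -> (-65,2) [heading=180, draw]
FD 6: (-65,2) -> (-71,2) [heading=180, draw]
Final: pos=(-71,2), heading=180, 7 segment(s) drawn

Segment endpoints: x in {-71, -65, -45, -35, -17, -2, 2, 6}, y in {2, 2, 2, 2, 2, 2, 2, 2}
xmin=-71, ymin=2, xmax=6, ymax=2

Answer: -71 2 6 2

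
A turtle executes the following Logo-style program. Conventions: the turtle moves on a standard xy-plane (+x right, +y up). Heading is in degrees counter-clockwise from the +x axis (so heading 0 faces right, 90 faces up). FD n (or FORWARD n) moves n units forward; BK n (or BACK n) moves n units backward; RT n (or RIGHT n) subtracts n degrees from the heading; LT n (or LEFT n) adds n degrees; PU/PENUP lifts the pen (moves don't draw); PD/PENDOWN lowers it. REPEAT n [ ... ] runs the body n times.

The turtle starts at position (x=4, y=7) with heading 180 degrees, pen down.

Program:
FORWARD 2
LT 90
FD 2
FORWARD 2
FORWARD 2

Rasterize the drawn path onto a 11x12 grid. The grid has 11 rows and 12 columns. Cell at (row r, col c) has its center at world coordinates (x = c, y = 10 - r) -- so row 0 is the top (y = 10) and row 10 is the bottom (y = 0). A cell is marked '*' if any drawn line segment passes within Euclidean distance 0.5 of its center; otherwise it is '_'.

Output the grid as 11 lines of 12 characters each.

Answer: ____________
____________
____________
__***_______
__*_________
__*_________
__*_________
__*_________
__*_________
__*_________
____________

Derivation:
Segment 0: (4,7) -> (2,7)
Segment 1: (2,7) -> (2,5)
Segment 2: (2,5) -> (2,3)
Segment 3: (2,3) -> (2,1)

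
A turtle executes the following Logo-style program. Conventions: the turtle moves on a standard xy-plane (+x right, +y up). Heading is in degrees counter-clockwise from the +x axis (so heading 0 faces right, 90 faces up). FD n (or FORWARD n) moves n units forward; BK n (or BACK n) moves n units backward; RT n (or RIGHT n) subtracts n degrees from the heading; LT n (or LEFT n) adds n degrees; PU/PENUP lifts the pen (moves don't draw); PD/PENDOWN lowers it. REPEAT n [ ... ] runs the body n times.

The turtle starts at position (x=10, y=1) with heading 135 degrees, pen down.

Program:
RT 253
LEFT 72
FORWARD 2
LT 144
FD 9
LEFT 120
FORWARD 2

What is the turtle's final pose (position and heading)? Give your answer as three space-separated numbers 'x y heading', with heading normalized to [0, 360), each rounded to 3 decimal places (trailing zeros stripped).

Executing turtle program step by step:
Start: pos=(10,1), heading=135, pen down
RT 253: heading 135 -> 242
LT 72: heading 242 -> 314
FD 2: (10,1) -> (11.389,-0.439) [heading=314, draw]
LT 144: heading 314 -> 98
FD 9: (11.389,-0.439) -> (10.137,8.474) [heading=98, draw]
LT 120: heading 98 -> 218
FD 2: (10.137,8.474) -> (8.561,7.242) [heading=218, draw]
Final: pos=(8.561,7.242), heading=218, 3 segment(s) drawn

Answer: 8.561 7.242 218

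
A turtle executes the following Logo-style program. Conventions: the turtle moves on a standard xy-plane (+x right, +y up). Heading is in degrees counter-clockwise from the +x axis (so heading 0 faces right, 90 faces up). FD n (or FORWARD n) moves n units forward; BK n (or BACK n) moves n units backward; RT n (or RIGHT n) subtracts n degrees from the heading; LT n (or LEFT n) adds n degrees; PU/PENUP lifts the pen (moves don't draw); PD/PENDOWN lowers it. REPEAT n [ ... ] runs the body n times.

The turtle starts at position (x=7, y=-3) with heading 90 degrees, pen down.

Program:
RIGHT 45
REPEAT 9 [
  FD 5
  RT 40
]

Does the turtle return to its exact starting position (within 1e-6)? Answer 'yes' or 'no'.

Executing turtle program step by step:
Start: pos=(7,-3), heading=90, pen down
RT 45: heading 90 -> 45
REPEAT 9 [
  -- iteration 1/9 --
  FD 5: (7,-3) -> (10.536,0.536) [heading=45, draw]
  RT 40: heading 45 -> 5
  -- iteration 2/9 --
  FD 5: (10.536,0.536) -> (15.517,0.971) [heading=5, draw]
  RT 40: heading 5 -> 325
  -- iteration 3/9 --
  FD 5: (15.517,0.971) -> (19.612,-1.897) [heading=325, draw]
  RT 40: heading 325 -> 285
  -- iteration 4/9 --
  FD 5: (19.612,-1.897) -> (20.906,-6.726) [heading=285, draw]
  RT 40: heading 285 -> 245
  -- iteration 5/9 --
  FD 5: (20.906,-6.726) -> (18.793,-11.258) [heading=245, draw]
  RT 40: heading 245 -> 205
  -- iteration 6/9 --
  FD 5: (18.793,-11.258) -> (14.262,-13.371) [heading=205, draw]
  RT 40: heading 205 -> 165
  -- iteration 7/9 --
  FD 5: (14.262,-13.371) -> (9.432,-12.077) [heading=165, draw]
  RT 40: heading 165 -> 125
  -- iteration 8/9 --
  FD 5: (9.432,-12.077) -> (6.564,-7.981) [heading=125, draw]
  RT 40: heading 125 -> 85
  -- iteration 9/9 --
  FD 5: (6.564,-7.981) -> (7,-3) [heading=85, draw]
  RT 40: heading 85 -> 45
]
Final: pos=(7,-3), heading=45, 9 segment(s) drawn

Start position: (7, -3)
Final position: (7, -3)
Distance = 0; < 1e-6 -> CLOSED

Answer: yes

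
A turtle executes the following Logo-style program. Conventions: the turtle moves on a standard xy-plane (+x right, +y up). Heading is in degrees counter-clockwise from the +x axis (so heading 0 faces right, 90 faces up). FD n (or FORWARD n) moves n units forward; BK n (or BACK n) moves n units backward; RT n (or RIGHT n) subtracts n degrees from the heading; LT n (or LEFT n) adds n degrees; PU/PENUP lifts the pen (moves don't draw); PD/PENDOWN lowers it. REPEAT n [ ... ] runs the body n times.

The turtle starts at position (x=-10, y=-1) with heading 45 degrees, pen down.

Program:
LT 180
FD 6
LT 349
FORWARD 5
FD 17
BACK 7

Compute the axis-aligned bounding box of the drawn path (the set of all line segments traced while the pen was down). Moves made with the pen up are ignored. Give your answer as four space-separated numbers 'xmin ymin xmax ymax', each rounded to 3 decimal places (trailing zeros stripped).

Answer: -32.481 -17.545 -10 -1

Derivation:
Executing turtle program step by step:
Start: pos=(-10,-1), heading=45, pen down
LT 180: heading 45 -> 225
FD 6: (-10,-1) -> (-14.243,-5.243) [heading=225, draw]
LT 349: heading 225 -> 214
FD 5: (-14.243,-5.243) -> (-18.388,-8.039) [heading=214, draw]
FD 17: (-18.388,-8.039) -> (-32.481,-17.545) [heading=214, draw]
BK 7: (-32.481,-17.545) -> (-26.678,-13.631) [heading=214, draw]
Final: pos=(-26.678,-13.631), heading=214, 4 segment(s) drawn

Segment endpoints: x in {-32.481, -26.678, -18.388, -14.243, -10}, y in {-17.545, -13.631, -8.039, -5.243, -1}
xmin=-32.481, ymin=-17.545, xmax=-10, ymax=-1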